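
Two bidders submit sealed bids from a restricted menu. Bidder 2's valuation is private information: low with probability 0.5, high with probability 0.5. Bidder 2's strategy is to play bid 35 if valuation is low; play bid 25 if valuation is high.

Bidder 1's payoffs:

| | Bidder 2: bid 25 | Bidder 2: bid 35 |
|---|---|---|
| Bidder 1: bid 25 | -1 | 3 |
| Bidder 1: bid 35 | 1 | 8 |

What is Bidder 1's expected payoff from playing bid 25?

E[bid 25] = 0.5·3 + 0.5·(-1) = 1.5 + (-0.5) = 1

1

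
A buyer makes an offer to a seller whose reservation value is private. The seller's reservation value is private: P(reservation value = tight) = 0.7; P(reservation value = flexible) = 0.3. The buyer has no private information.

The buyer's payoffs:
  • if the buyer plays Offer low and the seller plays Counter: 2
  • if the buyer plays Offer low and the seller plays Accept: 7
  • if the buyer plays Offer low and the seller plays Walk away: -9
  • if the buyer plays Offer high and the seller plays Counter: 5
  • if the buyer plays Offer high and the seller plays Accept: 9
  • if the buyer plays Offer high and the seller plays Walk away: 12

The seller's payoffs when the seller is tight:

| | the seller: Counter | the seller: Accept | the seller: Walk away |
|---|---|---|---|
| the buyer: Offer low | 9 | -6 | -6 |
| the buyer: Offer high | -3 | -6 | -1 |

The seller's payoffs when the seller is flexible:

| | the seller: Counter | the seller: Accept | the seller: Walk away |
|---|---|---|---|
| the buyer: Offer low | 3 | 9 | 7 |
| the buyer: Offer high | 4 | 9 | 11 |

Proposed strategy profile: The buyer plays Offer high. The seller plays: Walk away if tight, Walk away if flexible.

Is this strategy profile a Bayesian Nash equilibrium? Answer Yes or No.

Yes

A profile is a BNE iff every type of every player is best-responding given beliefs about the other side.
The buyer plays Offer high: E[Offer high] = 0.7·(12) + 0.3·(12) = 12; E[Offer low] = -9. Best-responding. ✓
The seller (reservation value tight), facing Offer high: Counter gives -3, Accept gives -6, Walk away gives -1. Proposed Walk away is best. ✓
The seller (reservation value flexible), facing Offer high: Counter gives 4, Accept gives 9, Walk away gives 11. Proposed Walk away is best. ✓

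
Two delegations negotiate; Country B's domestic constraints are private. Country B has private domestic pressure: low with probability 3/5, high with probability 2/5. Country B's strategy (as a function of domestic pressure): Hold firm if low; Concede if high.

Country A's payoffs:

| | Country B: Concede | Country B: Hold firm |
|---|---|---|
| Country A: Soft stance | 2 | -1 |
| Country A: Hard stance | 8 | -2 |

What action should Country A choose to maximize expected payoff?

E[Soft stance] = 3/5·(-1) + 2/5·(2) = 1/5
E[Hard stance] = 3/5·(-2) + 2/5·(8) = 2
Best response: Hard stance (2 is the largest).

Hard stance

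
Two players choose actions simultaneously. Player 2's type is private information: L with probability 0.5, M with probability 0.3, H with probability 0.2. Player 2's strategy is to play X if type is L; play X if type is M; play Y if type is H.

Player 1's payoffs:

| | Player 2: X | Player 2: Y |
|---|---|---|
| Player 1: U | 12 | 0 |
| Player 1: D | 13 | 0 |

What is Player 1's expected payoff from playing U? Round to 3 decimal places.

9.600

E[U] = 0.5·12 + 0.3·12 + 0.2·0 = 6 + 3.6 + 0 = 9.6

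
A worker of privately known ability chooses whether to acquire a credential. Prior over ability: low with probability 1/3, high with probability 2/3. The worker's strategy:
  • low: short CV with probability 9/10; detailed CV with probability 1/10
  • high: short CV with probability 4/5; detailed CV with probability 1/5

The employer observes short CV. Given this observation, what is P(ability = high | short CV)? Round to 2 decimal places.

0.64

Apply Bayes' rule using the sender's strategy as the likelihood.
P(short CV) = (1/3)·(9/10) + (2/3)·(4/5) = 5/6
P(high | short CV) = ((2/3)·(4/5)) / (5/6) = (8/15) / (5/6) = 16/25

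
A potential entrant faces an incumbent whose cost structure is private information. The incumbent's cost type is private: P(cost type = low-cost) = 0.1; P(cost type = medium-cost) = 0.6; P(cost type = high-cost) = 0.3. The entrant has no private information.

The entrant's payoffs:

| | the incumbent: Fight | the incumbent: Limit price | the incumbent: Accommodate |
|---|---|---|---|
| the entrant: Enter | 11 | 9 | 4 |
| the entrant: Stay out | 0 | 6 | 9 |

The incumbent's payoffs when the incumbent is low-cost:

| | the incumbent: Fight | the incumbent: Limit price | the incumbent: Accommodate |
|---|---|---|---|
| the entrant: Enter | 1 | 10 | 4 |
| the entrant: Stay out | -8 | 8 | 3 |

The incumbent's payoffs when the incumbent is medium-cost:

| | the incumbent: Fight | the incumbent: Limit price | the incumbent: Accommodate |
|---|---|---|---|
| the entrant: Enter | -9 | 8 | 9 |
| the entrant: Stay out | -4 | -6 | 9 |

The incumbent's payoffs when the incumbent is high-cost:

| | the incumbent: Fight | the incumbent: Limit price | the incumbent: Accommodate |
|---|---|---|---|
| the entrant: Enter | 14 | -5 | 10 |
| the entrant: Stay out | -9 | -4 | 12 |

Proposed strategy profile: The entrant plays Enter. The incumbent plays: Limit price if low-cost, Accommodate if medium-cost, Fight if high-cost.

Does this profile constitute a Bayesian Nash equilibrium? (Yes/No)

The entrant plays Enter: E[Enter] = 0.1·(9) + 0.6·(4) + 0.3·(11) = 6.6; E[Stay out] = 6. Best-responding. ✓
The incumbent (cost type low-cost), facing Enter: Fight gives 1, Limit price gives 10, Accommodate gives 4. Proposed Limit price is best. ✓
The incumbent (cost type medium-cost), facing Enter: Fight gives -9, Limit price gives 8, Accommodate gives 9. Proposed Accommodate is best. ✓
The incumbent (cost type high-cost), facing Enter: Fight gives 14, Limit price gives -5, Accommodate gives 10. Proposed Fight is best. ✓

Yes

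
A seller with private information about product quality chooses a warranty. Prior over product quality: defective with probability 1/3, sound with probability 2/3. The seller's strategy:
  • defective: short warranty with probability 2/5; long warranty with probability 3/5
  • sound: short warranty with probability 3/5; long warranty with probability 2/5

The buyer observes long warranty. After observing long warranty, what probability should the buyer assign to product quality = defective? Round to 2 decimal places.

0.43

Apply Bayes' rule using the sender's strategy as the likelihood.
P(long warranty) = (1/3)·(3/5) + (2/3)·(2/5) = 7/15
P(defective | long warranty) = ((1/3)·(3/5)) / (7/15) = (1/5) / (7/15) = 3/7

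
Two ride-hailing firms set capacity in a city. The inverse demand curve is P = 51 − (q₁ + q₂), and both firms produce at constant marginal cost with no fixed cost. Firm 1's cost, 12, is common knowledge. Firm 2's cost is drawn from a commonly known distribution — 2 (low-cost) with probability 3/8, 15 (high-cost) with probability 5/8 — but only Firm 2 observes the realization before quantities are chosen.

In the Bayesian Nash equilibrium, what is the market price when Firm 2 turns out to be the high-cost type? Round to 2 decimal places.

26.81

Firm 2 with cost c maximizes (51 − (q₁+q₂) − c)·q₂, giving q₂(c) = (51 − c − q₁)/2.
E[c₂] = 3/8·2 + 5/8·15 = 10.125
Firm 1's FOC against E[q₂] yields q₁ = (51 − 2·12 + E[c₂])/3 = (51 − 24 + 10.125)/3 = 12.375.
q₂(high-cost) = 11.8125, so P = 51 − (12.375 + 11.8125) = 26.8125.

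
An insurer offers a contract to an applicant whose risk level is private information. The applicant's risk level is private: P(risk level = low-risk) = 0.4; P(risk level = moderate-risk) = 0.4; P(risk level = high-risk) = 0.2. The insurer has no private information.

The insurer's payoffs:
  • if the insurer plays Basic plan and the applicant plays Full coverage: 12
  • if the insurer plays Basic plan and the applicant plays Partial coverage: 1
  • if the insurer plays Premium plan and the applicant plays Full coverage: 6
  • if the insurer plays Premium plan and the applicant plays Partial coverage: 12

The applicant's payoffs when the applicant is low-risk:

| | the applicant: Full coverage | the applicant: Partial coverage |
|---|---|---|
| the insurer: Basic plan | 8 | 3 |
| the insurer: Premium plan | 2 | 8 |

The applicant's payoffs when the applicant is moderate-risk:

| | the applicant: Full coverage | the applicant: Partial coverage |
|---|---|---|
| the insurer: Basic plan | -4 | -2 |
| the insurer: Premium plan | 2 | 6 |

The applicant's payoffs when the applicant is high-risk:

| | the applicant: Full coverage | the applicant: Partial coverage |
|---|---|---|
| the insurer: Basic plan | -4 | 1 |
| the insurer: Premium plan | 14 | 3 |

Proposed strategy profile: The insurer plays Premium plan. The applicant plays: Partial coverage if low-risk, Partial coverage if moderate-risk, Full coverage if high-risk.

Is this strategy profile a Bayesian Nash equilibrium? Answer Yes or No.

Yes

The insurer plays Premium plan: E[Premium plan] = 0.4·(12) + 0.4·(12) + 0.2·(6) = 10.8; E[Basic plan] = 3.2. Best-responding. ✓
The applicant (risk level low-risk), facing Premium plan: Full coverage gives 2, Partial coverage gives 8. Proposed Partial coverage is best. ✓
The applicant (risk level moderate-risk), facing Premium plan: Full coverage gives 2, Partial coverage gives 6. Proposed Partial coverage is best. ✓
The applicant (risk level high-risk), facing Premium plan: Full coverage gives 14, Partial coverage gives 3. Proposed Full coverage is best. ✓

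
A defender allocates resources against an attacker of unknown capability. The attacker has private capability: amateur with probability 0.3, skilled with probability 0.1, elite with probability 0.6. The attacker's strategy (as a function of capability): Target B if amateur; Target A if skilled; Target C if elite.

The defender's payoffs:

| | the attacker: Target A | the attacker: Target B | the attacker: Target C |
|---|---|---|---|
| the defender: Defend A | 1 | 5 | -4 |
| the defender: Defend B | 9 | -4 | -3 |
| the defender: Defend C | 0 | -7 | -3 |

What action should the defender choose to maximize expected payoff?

E[Defend A] = 0.3·(5) + 0.1·(1) + 0.6·(-4) = -0.8
E[Defend B] = 0.3·(-4) + 0.1·(9) + 0.6·(-3) = -2.1
E[Defend C] = 0.3·(-7) + 0.1·(0) + 0.6·(-3) = -3.9
Best response: Defend A (-0.8 is the largest).

Defend A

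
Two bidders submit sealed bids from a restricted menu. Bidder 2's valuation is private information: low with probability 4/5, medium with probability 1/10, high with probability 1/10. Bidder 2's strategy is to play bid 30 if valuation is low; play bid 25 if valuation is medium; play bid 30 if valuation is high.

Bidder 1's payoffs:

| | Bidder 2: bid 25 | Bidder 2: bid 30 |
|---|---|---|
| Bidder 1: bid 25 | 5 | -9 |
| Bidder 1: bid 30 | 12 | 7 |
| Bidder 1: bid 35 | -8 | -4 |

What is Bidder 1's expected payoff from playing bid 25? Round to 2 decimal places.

-7.60

E[bid 25] = 4/5·(-9) + 1/10·5 + 1/10·(-9) = (-36/5) + 1/2 + (-9/10) = -38/5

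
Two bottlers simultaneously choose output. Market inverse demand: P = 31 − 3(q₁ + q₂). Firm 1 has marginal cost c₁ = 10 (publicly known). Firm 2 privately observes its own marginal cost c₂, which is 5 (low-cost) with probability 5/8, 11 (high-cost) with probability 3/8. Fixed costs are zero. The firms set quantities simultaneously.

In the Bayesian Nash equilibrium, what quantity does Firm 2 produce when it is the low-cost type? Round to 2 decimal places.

3.32

Firm 2 with cost c maximizes (31 − 3(q₁+q₂) − c)·q₂, giving q₂(c) = (31 − c − 3q₁)/6.
E[c₂] = 5/8·5 + 3/8·11 = 7.25
Firm 1's FOC against E[q₂] yields q₁ = (31 − 2·10 + E[c₂])/9 = (31 − 20 + 7.25)/9 = 2.02778.
q₂(low-cost) = (31 − 5 − 3·2.02778)/6 = 3.31944.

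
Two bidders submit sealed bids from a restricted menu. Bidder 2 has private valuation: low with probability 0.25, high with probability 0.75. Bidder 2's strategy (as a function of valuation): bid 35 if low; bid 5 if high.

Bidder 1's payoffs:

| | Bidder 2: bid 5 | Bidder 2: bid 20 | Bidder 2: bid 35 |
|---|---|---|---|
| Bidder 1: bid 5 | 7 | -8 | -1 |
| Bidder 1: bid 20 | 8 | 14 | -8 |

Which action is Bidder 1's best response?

E[bid 5] = 0.25·(-1) + 0.75·(7) = 5
E[bid 20] = 0.25·(-8) + 0.75·(8) = 4
Best response: bid 5 (5 is the largest).

bid 5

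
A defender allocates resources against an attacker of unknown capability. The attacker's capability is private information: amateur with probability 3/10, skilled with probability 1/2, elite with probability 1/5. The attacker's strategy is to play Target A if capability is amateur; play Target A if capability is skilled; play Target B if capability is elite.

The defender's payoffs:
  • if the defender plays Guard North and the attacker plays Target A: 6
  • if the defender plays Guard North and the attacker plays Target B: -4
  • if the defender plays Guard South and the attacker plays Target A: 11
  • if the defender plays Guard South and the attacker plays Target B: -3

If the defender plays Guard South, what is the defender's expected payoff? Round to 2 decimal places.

8.20

E[Guard South] = 3/10·11 + 1/2·11 + 1/5·(-3) = 33/10 + 11/2 + (-3/5) = 41/5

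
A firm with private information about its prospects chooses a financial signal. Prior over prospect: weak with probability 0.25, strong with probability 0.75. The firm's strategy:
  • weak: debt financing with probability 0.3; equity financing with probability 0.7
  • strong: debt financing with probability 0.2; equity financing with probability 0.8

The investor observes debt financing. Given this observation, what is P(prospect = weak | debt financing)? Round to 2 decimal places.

0.33

Apply Bayes' rule using the sender's strategy as the likelihood.
P(debt financing) = 0.25·0.3 + 0.75·0.2 = 0.225
P(weak | debt financing) = (0.25·0.3) / 0.225 = 0.075 / 0.225 = 0.333333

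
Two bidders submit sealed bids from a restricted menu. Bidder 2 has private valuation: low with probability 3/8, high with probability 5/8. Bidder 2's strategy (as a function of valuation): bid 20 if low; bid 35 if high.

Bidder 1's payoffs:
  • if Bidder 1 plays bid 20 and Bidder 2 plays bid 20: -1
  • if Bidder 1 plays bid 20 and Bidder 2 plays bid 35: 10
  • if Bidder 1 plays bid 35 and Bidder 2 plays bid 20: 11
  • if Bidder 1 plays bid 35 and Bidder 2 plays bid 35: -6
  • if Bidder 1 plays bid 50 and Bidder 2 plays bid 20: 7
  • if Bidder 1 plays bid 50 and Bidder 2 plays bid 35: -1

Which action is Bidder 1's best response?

E[bid 20] = 3/8·(-1) + 5/8·(10) = 47/8
E[bid 35] = 3/8·(11) + 5/8·(-6) = 3/8
E[bid 50] = 3/8·(7) + 5/8·(-1) = 2
Best response: bid 20 (47/8 is the largest).

bid 20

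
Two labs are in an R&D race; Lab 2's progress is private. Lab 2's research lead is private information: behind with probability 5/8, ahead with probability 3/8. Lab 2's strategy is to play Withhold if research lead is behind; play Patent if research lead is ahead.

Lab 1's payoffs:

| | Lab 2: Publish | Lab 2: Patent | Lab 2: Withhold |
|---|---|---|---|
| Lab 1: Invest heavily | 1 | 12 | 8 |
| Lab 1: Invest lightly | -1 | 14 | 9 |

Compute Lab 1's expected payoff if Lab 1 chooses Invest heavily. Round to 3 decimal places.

Take the expectation over Lab 2's research lead, weighting each type's action by its prior probability.
E[Invest heavily] = 5/8·8 + 3/8·12 = 5 + 9/2 = 19/2

9.500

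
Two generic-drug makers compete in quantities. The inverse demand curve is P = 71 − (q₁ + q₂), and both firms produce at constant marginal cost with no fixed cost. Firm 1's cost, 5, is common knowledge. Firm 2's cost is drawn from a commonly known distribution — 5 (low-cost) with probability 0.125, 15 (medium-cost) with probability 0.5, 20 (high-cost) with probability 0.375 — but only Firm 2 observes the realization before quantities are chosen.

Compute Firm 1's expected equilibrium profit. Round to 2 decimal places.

Type-c best response for Firm 2: q₂(c) = (71 − c)/2 − q₁/2.
Firm 1 maximizes expected profit; its first-order condition is 71 − 2q₁ − E[q₂] − 5 = 0.
Substituting E[q₂] and solving: E[c₂] = 15.625, so q₁ = (71 − 2·5 + 15.625)/3 = 25.5417.
E[P] = 71 − (q₁ + E[q₂]) = 30.5417; Firm 1's expected profit = (E[P] − 5)·q₁ = (30.5417 − 5)·25.5417 = 652.377.

652.38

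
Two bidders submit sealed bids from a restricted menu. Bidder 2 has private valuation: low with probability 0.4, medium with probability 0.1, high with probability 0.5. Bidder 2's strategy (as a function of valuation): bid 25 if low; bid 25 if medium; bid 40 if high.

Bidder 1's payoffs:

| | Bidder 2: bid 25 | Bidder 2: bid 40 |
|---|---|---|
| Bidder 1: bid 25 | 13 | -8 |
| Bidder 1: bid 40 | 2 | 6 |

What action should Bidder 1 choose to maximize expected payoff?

E[bid 25] = 0.4·(13) + 0.1·(13) + 0.5·(-8) = 2.5
E[bid 40] = 0.4·(2) + 0.1·(2) + 0.5·(6) = 4
Best response: bid 40 (4 is the largest).

bid 40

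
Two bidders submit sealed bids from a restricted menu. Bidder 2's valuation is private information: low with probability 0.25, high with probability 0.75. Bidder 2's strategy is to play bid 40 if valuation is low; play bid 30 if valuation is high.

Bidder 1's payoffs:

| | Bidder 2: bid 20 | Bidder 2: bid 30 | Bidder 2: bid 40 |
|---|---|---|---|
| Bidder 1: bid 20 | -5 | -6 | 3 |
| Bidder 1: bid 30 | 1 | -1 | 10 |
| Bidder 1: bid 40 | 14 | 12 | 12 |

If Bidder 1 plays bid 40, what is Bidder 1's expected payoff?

Take the expectation over Bidder 2's valuation, weighting each type's action by its prior probability.
E[bid 40] = 0.25·12 + 0.75·12 = 3 + 9 = 12

12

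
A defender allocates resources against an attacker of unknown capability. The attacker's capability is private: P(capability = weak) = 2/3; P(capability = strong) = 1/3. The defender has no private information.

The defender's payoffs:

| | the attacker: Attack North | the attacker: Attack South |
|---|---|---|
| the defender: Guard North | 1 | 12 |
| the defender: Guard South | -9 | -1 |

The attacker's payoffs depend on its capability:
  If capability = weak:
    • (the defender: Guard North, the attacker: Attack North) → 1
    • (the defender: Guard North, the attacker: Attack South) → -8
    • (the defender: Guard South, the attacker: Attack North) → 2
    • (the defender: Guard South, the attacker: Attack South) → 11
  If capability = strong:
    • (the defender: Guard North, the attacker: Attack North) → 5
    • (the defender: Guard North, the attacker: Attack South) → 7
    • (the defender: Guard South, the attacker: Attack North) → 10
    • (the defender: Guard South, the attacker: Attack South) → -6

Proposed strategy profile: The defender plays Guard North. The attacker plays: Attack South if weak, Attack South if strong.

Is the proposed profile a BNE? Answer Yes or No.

No

The defender plays Guard North: E[Guard North] = 2/3·(12) + 1/3·(12) = 12; E[Guard South] = -1. Best-responding. ✓
The attacker (capability weak), facing Guard North: Attack North gives 1, Attack South gives -8. Proposed Attack South is not best — profitable deviation exists. ✗
The attacker (capability strong), facing Guard North: Attack North gives 5, Attack South gives 7. Proposed Attack South is best. ✓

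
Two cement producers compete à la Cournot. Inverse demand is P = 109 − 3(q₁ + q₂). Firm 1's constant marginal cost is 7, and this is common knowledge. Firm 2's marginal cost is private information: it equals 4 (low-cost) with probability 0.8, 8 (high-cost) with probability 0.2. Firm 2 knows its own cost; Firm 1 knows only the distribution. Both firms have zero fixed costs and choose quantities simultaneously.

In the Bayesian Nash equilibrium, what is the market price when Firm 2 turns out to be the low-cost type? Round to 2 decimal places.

39.87

Type-c best response for Firm 2: q₂(c) = (109 − c)/6 − q₁/2.
Firm 1 maximizes expected profit; its first-order condition is 109 − 6q₁ − 3E[q₂] − 7 = 0.
Substituting E[q₂] and solving: E[c₂] = 4.8, so q₁ = (109 − 2·7 + 4.8)/9 = 11.0889.
q₂(low-cost) = 11.9556, so P = 109 − 3·(11.0889 + 11.9556) = 39.8667.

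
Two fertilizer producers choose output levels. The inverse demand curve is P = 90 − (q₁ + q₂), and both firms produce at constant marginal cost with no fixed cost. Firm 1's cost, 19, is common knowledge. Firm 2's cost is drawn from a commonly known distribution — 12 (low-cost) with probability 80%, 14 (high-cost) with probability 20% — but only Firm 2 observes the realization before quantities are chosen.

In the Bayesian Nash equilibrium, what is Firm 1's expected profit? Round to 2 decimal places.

460.82

Firm 2 with cost c maximizes (90 − (q₁+q₂) − c)·q₂, giving q₂(c) = (90 − c − q₁)/2.
E[c₂] = 0.8·12 + 0.2·14 = 12.4
Firm 1's FOC against E[q₂] yields q₁ = (90 − 2·19 + E[c₂])/3 = (90 − 38 + 12.4)/3 = 21.4667.
E[P] = 90 − (q₁ + E[q₂]) = 40.4667; Firm 1's expected profit = (E[P] − 19)·q₁ = (40.4667 − 19)·21.4667 = 460.818.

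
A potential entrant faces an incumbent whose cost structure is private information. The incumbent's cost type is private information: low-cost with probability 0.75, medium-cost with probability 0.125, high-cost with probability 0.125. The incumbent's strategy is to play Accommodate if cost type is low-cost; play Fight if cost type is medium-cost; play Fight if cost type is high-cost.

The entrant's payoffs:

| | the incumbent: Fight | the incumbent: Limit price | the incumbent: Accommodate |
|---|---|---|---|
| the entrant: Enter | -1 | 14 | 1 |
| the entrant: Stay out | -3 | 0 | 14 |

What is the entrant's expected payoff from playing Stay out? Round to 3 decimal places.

E[Stay out] = 0.75·14 + 0.125·(-3) + 0.125·(-3) = 10.5 + (-0.375) + (-0.375) = 9.75

9.750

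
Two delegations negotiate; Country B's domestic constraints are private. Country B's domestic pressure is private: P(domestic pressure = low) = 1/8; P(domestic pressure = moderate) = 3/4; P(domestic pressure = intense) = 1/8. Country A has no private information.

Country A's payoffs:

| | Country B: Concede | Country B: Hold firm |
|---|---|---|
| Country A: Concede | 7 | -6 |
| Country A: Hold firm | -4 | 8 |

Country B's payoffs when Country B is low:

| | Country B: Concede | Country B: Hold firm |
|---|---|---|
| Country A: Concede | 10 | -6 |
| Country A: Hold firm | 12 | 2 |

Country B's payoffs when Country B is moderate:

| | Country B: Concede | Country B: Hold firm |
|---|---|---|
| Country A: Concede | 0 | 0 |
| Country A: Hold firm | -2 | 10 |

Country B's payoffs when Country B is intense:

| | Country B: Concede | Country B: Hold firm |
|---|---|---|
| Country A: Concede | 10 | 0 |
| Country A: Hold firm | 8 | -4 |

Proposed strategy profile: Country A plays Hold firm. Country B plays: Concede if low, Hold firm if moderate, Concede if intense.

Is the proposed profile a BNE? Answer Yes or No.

A profile is a BNE iff every type of every player is best-responding given beliefs about the other side.
Country A plays Hold firm: E[Hold firm] = 1/8·(-4) + 3/4·(8) + 1/8·(-4) = 5; E[Concede] = -11/4. Best-responding. ✓
Country B (domestic pressure low), facing Hold firm: Concede gives 12, Hold firm gives 2. Proposed Concede is best. ✓
Country B (domestic pressure moderate), facing Hold firm: Concede gives -2, Hold firm gives 10. Proposed Hold firm is best. ✓
Country B (domestic pressure intense), facing Hold firm: Concede gives 8, Hold firm gives -4. Proposed Concede is best. ✓

Yes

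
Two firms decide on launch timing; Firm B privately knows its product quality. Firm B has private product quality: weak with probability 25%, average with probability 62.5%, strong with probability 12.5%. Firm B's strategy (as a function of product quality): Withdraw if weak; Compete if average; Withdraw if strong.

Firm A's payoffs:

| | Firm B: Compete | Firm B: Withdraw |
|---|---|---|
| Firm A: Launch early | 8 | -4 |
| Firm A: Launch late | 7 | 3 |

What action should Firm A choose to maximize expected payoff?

E[Launch early] = 0.25·(-4) + 0.625·(8) + 0.125·(-4) = 3.5
E[Launch late] = 0.25·(3) + 0.625·(7) + 0.125·(3) = 5.5
Best response: Launch late (5.5 is the largest).

Launch late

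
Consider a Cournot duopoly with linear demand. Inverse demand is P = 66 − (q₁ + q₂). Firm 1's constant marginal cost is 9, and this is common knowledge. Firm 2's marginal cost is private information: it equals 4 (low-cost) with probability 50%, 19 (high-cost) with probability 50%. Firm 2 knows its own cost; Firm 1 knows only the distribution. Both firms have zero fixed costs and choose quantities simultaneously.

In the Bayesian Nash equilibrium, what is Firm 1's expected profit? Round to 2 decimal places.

393.36

Type-c best response for Firm 2: q₂(c) = (66 − c)/2 − q₁/2.
Firm 1 maximizes expected profit; its first-order condition is 66 − 2q₁ − E[q₂] − 9 = 0.
Substituting E[q₂] and solving: E[c₂] = 11.5, so q₁ = (66 − 2·9 + 11.5)/3 = 19.8333.
E[P] = 66 − (q₁ + E[q₂]) = 28.8333; Firm 1's expected profit = (E[P] − 9)·q₁ = (28.8333 − 9)·19.8333 = 393.361.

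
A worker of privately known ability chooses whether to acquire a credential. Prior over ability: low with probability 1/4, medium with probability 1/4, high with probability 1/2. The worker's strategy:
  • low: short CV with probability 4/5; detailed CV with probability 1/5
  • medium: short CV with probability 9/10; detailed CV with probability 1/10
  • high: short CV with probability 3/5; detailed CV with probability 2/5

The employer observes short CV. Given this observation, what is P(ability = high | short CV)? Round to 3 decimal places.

P(short CV) = (1/4)·(4/5) + (1/4)·(9/10) + (1/2)·(3/5) = 29/40
P(high | short CV) = ((1/2)·(3/5)) / (29/40) = (3/10) / (29/40) = 12/29

0.414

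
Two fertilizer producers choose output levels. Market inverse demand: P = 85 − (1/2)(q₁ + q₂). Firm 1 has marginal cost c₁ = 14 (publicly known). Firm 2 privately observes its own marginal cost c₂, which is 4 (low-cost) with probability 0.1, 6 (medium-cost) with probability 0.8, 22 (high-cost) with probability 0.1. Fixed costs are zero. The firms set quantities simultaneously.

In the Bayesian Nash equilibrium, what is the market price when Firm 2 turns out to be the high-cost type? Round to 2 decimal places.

42.77

Type-c best response for Firm 2: q₂(c) = (85 − c) − q₁/2.
Firm 1 maximizes expected profit; its first-order condition is 85 − q₁ − (1/2)E[q₂] − 14 = 0.
Substituting E[q₂] and solving: E[c₂] = 7.4, so q₁ = (85 − 2·14 + 7.4)/(3/2) = 42.9333.
q₂(high-cost) = 41.5333, so P = 85 − (1/2)·(42.9333 + 41.5333) = 42.7667.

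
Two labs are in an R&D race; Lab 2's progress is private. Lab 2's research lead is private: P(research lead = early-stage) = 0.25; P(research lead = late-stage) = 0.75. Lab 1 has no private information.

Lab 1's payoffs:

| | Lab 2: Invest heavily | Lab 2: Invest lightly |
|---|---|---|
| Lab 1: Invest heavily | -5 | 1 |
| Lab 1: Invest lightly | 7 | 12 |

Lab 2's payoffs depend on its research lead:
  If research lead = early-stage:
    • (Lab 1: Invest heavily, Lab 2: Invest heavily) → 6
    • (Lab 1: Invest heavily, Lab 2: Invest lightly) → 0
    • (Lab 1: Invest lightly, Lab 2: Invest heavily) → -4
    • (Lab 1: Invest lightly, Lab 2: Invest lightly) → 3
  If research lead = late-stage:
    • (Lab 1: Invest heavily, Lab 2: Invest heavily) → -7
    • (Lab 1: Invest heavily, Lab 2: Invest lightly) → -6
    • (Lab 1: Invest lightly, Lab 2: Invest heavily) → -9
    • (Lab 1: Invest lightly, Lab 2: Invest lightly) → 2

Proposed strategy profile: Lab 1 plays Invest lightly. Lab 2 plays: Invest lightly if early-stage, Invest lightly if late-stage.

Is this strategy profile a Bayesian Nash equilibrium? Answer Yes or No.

Lab 1 plays Invest lightly: E[Invest lightly] = 0.25·(12) + 0.75·(12) = 12; E[Invest heavily] = 1. Best-responding. ✓
Lab 2 (research lead early-stage), facing Invest lightly: Invest heavily gives -4, Invest lightly gives 3. Proposed Invest lightly is best. ✓
Lab 2 (research lead late-stage), facing Invest lightly: Invest heavily gives -9, Invest lightly gives 2. Proposed Invest lightly is best. ✓

Yes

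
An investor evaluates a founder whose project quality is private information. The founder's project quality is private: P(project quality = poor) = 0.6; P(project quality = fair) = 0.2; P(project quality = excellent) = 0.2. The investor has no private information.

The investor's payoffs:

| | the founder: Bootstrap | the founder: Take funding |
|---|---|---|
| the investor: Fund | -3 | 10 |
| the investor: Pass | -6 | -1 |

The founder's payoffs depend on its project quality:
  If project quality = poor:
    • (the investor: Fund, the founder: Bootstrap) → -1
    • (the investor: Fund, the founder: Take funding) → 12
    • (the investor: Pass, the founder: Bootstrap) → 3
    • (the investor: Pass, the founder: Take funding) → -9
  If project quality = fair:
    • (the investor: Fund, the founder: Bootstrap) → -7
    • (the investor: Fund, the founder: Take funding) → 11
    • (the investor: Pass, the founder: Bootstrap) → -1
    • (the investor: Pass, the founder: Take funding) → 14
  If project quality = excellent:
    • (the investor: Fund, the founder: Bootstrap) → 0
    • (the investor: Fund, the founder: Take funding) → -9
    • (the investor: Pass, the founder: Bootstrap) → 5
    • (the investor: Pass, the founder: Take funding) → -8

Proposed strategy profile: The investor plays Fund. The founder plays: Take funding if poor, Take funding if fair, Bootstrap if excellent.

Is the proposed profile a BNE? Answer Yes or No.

The investor plays Fund: E[Fund] = 0.6·(10) + 0.2·(10) + 0.2·(-3) = 7.4; E[Pass] = -2. Best-responding. ✓
The founder (project quality poor), facing Fund: Bootstrap gives -1, Take funding gives 12. Proposed Take funding is best. ✓
The founder (project quality fair), facing Fund: Bootstrap gives -7, Take funding gives 11. Proposed Take funding is best. ✓
The founder (project quality excellent), facing Fund: Bootstrap gives 0, Take funding gives -9. Proposed Bootstrap is best. ✓

Yes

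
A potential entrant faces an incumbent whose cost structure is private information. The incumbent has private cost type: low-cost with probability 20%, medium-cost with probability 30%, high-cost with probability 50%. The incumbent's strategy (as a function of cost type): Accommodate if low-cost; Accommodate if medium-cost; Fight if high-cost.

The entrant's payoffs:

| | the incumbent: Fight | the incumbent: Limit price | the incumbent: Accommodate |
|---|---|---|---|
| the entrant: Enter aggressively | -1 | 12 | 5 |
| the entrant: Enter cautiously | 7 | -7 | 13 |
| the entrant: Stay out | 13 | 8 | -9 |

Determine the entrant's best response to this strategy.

Enter cautiously

E[Enter aggressively] = 0.2·(5) + 0.3·(5) + 0.5·(-1) = 2
E[Enter cautiously] = 0.2·(13) + 0.3·(13) + 0.5·(7) = 10
E[Stay out] = 0.2·(-9) + 0.3·(-9) + 0.5·(13) = 2
Best response: Enter cautiously (10 is the largest).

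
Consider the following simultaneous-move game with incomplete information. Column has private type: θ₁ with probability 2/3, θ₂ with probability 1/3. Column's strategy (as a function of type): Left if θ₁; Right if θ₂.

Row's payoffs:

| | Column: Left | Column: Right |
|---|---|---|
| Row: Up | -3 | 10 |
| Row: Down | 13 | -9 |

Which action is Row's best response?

E[Up] = 2/3·(-3) + 1/3·(10) = 4/3
E[Down] = 2/3·(13) + 1/3·(-9) = 17/3
Best response: Down (17/3 is the largest).

Down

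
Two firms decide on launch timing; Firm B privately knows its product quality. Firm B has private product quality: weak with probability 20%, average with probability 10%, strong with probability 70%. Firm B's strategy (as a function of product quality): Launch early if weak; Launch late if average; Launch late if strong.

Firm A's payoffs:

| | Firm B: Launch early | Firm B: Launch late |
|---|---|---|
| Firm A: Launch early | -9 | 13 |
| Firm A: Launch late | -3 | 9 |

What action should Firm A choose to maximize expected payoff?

E[Launch early] = 0.2·(-9) + 0.1·(13) + 0.7·(13) = 8.6
E[Launch late] = 0.2·(-3) + 0.1·(9) + 0.7·(9) = 6.6
Best response: Launch early (8.6 is the largest).

Launch early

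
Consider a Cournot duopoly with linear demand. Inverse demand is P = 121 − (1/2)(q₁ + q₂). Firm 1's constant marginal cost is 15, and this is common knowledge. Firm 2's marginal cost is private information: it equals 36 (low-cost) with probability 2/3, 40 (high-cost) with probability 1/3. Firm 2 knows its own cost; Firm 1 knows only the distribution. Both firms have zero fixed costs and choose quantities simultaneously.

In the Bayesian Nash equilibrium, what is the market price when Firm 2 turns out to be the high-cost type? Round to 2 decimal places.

59.11

Firm 2 with cost c maximizes (121 − (1/2)(q₁+q₂) − c)·q₂, giving q₂(c) = (121 − c − (1/2)q₁).
E[c₂] = 2/3·36 + 1/3·40 = 37.3333
Firm 1's FOC against E[q₂] yields q₁ = (121 − 2·15 + E[c₂])/(3/2) = (121 − 30 + 37.3333)/(3/2) = 85.5556.
q₂(high-cost) = 38.2222, so P = 121 − (1/2)·(85.5556 + 38.2222) = 59.1111.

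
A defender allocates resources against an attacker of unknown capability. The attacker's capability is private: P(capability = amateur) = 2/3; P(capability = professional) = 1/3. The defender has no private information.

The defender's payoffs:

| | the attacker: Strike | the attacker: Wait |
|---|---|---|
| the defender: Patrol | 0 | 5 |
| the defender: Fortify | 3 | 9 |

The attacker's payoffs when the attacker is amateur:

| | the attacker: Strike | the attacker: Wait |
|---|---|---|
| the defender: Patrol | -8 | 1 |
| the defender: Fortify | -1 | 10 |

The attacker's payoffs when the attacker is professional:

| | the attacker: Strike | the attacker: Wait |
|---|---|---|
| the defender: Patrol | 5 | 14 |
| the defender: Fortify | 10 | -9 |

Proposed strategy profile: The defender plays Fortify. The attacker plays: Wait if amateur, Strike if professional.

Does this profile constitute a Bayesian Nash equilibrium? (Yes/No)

Yes

The defender plays Fortify: E[Fortify] = 2/3·(9) + 1/3·(3) = 7; E[Patrol] = 10/3. Best-responding. ✓
The attacker (capability amateur), facing Fortify: Strike gives -1, Wait gives 10. Proposed Wait is best. ✓
The attacker (capability professional), facing Fortify: Strike gives 10, Wait gives -9. Proposed Strike is best. ✓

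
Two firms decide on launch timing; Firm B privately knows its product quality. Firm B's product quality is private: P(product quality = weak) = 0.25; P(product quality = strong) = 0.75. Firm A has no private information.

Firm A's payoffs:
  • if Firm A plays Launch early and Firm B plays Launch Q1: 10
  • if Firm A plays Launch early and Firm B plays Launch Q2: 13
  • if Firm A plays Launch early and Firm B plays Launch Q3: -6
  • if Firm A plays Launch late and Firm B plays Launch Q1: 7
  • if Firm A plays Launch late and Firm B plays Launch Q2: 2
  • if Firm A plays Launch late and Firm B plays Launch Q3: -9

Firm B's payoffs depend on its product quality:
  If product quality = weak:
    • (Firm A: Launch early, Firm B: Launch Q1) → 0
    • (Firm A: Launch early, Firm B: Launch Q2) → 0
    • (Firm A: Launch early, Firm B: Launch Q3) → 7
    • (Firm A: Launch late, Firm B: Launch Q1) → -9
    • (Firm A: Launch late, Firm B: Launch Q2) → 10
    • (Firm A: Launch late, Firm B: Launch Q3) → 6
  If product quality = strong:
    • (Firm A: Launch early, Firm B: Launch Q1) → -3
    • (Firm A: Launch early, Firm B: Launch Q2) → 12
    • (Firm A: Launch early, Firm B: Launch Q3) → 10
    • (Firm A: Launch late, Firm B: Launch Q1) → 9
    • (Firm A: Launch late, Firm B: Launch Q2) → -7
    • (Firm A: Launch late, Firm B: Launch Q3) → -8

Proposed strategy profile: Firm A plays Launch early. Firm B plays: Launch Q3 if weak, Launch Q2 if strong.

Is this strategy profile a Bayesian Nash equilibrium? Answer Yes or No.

A profile is a BNE iff every type of every player is best-responding given beliefs about the other side.
Firm A plays Launch early: E[Launch early] = 0.25·(-6) + 0.75·(13) = 8.25; E[Launch late] = -0.75. Best-responding. ✓
Firm B (product quality weak), facing Launch early: Launch Q1 gives 0, Launch Q2 gives 0, Launch Q3 gives 7. Proposed Launch Q3 is best. ✓
Firm B (product quality strong), facing Launch early: Launch Q1 gives -3, Launch Q2 gives 12, Launch Q3 gives 10. Proposed Launch Q2 is best. ✓

Yes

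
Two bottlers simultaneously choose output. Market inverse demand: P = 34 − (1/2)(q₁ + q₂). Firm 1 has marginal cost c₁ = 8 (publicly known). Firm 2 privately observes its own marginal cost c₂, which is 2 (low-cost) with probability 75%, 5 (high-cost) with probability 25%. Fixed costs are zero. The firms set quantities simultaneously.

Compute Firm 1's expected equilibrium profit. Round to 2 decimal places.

Type-c best response for Firm 2: q₂(c) = (34 − c) − q₁/2.
Firm 1 maximizes expected profit; its first-order condition is 34 − q₁ − (1/2)E[q₂] − 8 = 0.
Substituting E[q₂] and solving: E[c₂] = 2.75, so q₁ = (34 − 2·8 + 2.75)/(3/2) = 13.8333.
E[P] = 34 − (1/2)·(q₁ + E[q₂]) = 14.9167; Firm 1's expected profit = (E[P] − 8)·q₁ = (14.9167 − 8)·13.8333 = 95.6806.

95.68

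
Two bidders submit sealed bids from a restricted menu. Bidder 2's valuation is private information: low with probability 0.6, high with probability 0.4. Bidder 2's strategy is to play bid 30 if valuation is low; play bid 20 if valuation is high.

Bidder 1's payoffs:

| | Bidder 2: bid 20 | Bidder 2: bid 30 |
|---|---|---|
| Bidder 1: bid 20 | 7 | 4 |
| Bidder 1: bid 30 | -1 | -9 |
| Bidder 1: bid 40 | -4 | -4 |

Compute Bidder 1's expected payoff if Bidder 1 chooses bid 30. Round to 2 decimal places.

E[bid 30] = 0.6·(-9) + 0.4·(-1) = (-5.4) + (-0.4) = -5.8

-5.80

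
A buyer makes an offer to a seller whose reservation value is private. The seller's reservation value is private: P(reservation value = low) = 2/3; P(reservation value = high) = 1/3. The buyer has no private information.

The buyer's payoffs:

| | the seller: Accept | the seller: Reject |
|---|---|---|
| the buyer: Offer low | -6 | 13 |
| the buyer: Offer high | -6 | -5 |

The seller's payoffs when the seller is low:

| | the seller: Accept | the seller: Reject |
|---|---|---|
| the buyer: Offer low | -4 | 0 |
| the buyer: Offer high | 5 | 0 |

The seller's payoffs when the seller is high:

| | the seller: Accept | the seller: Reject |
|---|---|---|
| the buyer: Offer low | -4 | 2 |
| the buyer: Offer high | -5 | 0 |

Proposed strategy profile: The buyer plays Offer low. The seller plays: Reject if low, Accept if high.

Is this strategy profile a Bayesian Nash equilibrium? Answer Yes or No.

The buyer plays Offer low: E[Offer low] = 2/3·(13) + 1/3·(-6) = 20/3; E[Offer high] = -16/3. Best-responding. ✓
The seller (reservation value low), facing Offer low: Accept gives -4, Reject gives 0. Proposed Reject is best. ✓
The seller (reservation value high), facing Offer low: Accept gives -4, Reject gives 2. Proposed Accept is not best — profitable deviation exists. ✗

No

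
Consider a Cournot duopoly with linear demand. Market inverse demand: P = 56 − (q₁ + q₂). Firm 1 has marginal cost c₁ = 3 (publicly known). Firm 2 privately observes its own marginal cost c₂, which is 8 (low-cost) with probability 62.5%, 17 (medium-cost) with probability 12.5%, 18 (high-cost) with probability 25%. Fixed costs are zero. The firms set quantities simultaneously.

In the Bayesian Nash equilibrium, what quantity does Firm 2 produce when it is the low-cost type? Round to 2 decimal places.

Each type of Firm 2 best-responds to q₁; Firm 1 best-responds to the expected q₂ over Firm 2's types.
Firm 2 with cost c maximizes (56 − (q₁+q₂) − c)·q₂, giving q₂(c) = (56 − c − q₁)/2.
E[c₂] = 0.625·8 + 0.125·17 + 0.25·18 = 11.625
Firm 1's FOC against E[q₂] yields q₁ = (56 − 2·3 + E[c₂])/3 = (56 − 6 + 11.625)/3 = 20.5417.
q₂(low-cost) = (56 − 8 − 20.5417)/2 = 13.7292.

13.73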